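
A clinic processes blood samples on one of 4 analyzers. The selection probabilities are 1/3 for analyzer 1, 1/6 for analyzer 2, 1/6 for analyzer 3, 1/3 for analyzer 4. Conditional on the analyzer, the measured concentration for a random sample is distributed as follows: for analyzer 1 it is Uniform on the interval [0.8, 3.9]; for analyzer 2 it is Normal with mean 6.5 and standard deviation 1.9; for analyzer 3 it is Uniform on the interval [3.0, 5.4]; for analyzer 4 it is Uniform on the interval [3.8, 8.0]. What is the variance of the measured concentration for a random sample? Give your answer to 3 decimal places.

Per component, 1: μ=2.35, E[X²]=6.32333; 2: μ=6.5, E[X²]=45.86; 3: μ=4.2, E[X²]=18.12; 4: μ=5.9, E[X²]=36.28.
E[X] = 0.333333·2.35 + 0.166667·6.5 + 0.166667·4.2 + 0.333333·5.9 = 4.53333.
E[X²] = 0.333333·6.32333 + 0.166667·45.86 + 0.166667·18.12 + 0.333333·36.28 = 24.8644.
Var(X) = E[X²] − (E[X])² = 24.8644 − 20.5511 = 4.31333.

4.313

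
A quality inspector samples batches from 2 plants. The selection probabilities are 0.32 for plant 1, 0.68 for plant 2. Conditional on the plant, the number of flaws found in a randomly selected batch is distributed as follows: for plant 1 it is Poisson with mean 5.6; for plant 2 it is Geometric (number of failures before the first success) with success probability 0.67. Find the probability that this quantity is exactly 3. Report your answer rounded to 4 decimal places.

0.0510

Conditional on each plant, P(X = 3): 1: 0.108234; 2: 0.0240778.
By total probability, P(X = 3) = 0.32·0.108234 + 0.68·0.0240778 = 0.0510078.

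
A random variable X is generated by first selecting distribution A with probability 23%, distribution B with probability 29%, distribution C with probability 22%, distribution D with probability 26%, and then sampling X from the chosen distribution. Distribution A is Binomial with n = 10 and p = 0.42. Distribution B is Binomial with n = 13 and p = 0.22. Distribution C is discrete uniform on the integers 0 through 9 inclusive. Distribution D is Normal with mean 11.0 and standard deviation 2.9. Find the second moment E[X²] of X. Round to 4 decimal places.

47.5531

For each component E[X²] = Var + (mean)², giving A: 20.076; B: 10.4104; C: 28.5; D: 129.41.
Overall E[X²] = 0.23·20.076 + 0.29·10.4104 + 0.22·28.5 + 0.26·129.41 = 47.5531.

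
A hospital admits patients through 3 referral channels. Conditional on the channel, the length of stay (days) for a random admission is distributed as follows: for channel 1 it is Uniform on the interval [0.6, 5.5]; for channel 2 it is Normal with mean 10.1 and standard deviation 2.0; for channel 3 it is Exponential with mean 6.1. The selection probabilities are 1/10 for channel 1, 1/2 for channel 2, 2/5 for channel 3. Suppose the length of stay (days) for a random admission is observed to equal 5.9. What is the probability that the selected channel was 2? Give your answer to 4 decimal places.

Likelihoods f(5.9 | ·): 1: 0; 2: 0.0219918; 3: 0.0623182.
Posterior ∝ prior × likelihood. Numerator for 2: 0.5·0.0219918 = 0.0109959.
Normalizing constant: 0.1·0 + 0.5·0.0219918 + 0.4·0.0623182 = 0.0359232.
P(2 | observation) = 0.0109959 / 0.0359232 = 0.306095.

0.3061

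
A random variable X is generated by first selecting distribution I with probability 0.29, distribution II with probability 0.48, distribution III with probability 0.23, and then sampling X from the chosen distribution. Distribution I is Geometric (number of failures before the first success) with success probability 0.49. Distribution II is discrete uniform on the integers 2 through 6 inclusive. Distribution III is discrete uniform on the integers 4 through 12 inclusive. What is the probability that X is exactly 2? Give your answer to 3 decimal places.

0.133

Conditional on each component, P(X = 2): I: 0.127449; II: 0.2; III: 0.
By total probability, P(X = 2) = 0.29·0.127449 + 0.48·0.2 + 0.23·0 = 0.13296.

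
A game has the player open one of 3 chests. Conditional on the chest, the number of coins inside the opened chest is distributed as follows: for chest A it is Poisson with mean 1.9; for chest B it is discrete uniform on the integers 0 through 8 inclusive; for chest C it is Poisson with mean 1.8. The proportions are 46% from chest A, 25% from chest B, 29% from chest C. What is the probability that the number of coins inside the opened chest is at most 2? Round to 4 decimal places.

0.6189

Conditional on each chest, P(X ≤ 2): A: 0.70372; B: 0.333333; C: 0.730621.
By total probability, P(X ≤ 2) = 0.46·0.70372 + 0.25·0.333333 + 0.29·0.730621 = 0.618925.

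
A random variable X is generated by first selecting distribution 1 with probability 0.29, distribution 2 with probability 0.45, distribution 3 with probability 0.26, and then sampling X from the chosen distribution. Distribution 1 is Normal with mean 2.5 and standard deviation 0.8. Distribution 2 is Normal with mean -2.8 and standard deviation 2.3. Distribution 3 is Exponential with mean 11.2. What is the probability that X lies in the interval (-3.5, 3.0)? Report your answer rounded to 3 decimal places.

0.550

Conditional on each component, P(-3.5 < X < 3.0): 1: 0.734014; 2: 0.61373; 3: 0.234983.
By total probability, P(-3.5 < X < 3.0) = 0.29·0.734014 + 0.45·0.61373 + 0.26·0.234983 = 0.550138.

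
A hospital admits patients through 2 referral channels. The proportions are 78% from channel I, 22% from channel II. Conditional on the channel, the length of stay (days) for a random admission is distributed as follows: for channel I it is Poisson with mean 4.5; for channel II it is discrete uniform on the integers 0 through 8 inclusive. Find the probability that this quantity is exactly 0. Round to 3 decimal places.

0.033

Conditional on each channel, P(X = 0): I: 0.011109; II: 0.111111.
By total probability, P(X = 0) = 0.78·0.011109 + 0.22·0.111111 = 0.0331095.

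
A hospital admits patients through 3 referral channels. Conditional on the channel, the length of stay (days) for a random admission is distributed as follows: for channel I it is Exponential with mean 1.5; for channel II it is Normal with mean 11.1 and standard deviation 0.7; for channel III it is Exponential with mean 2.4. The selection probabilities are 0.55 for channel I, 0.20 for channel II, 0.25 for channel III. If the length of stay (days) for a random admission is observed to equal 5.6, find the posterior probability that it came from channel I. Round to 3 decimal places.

Likelihoods f(5.6 | ·): I: 0.015942; II: 2.24024e-14; III: 0.040405.
Posterior ∝ prior × likelihood. Numerator for I: 0.55·0.015942 = 0.0087681.
Normalizing constant: 0.55·0.015942 + 0.2·2.24024e-14 + 0.25·0.040405 = 0.0188693.
P(I | observation) = 0.0087681 / 0.0188693 = 0.464674.

0.465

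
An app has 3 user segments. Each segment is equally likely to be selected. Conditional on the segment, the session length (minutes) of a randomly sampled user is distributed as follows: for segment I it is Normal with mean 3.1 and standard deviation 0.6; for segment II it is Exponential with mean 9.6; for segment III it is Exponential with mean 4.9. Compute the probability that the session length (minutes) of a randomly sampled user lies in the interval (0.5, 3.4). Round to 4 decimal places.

0.4474

Conditional on each segment, P(0.5 < X < 3.4): I: 0.691455; II: 0.247492; III: 0.403358.
By total probability, P(0.5 < X < 3.4) = 0.333333·0.691455 + 0.333333·0.247492 + 0.333333·0.403358 = 0.447435.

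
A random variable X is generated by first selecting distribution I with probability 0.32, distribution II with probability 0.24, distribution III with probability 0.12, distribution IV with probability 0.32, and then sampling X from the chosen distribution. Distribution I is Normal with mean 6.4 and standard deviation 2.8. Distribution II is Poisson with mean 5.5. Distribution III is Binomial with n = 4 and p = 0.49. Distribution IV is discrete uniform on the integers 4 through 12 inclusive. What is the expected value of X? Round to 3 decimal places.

6.163

Component means — I: 6.4; II: 5.5; III: 1.96; IV: 8.
E[X] = 0.32·6.4 + 0.24·5.5 + 0.12·1.96 + 0.32·8 = 6.1632.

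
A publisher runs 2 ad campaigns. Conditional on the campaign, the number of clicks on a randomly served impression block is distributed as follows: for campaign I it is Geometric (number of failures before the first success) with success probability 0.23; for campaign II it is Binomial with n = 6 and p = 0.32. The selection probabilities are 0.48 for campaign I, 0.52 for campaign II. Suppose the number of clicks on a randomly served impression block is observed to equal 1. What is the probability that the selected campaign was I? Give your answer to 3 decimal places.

Likelihoods P(X=1 | ·): I: 0.1771; II: 0.279155.
Posterior ∝ prior × likelihood. Numerator for I: 0.48·0.1771 = 0.085008.
Normalizing constant: 0.48·0.1771 + 0.52·0.279155 = 0.230169.
P(I | observation) = 0.085008 / 0.230169 = 0.369329.

0.369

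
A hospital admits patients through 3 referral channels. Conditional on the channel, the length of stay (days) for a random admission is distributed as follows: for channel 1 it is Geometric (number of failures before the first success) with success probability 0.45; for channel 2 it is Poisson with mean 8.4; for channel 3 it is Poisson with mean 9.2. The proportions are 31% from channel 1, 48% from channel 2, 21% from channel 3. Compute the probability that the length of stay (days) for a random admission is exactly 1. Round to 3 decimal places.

0.078

Conditional on each channel, P(X = 1): 1: 0.2475; 2: 0.00188889; 3: 0.000929562.
By total probability, P(X = 1) = 0.31·0.2475 + 0.48·0.00188889 + 0.21·0.000929562 = 0.0778269.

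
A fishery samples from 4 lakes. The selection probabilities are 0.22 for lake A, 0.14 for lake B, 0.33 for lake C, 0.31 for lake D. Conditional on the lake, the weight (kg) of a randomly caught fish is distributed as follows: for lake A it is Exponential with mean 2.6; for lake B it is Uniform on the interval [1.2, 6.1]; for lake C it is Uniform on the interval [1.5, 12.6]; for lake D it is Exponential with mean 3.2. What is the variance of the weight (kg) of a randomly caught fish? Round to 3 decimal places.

Per component, A: μ=2.6, E[X²]=13.52; B: μ=3.65, E[X²]=15.3233; C: μ=7.05, E[X²]=59.97; D: μ=3.2, E[X²]=20.48.
E[X] = 0.22·2.6 + 0.14·3.65 + 0.33·7.05 + 0.31·3.2 = 4.4015.
E[X²] = 0.22·13.52 + 0.14·15.3233 + 0.33·59.97 + 0.31·20.48 = 31.2586.
Var(X) = E[X²] − (E[X])² = 31.2586 − 19.3732 = 11.8854.

11.885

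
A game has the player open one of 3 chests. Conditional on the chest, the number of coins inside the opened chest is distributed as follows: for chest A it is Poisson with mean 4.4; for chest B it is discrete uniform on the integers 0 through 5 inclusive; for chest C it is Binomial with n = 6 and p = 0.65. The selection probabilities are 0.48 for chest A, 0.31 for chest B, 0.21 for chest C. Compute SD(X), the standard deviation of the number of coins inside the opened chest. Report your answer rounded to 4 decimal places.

Per component, A: μ=4.4, E[X²]=23.76; B: μ=2.5, E[X²]=9.16667; C: μ=3.9, E[X²]=16.575.
E[X] = 0.48·4.4 + 0.31·2.5 + 0.21·3.9 = 3.706.
E[X²] = 0.48·23.76 + 0.31·9.16667 + 0.21·16.575 = 17.7272.
Var(X) = E[X²] − (E[X])² = 17.7272 − 13.7344 = 3.99278.
SD(X) = √3.99278 = 1.99819.

1.9982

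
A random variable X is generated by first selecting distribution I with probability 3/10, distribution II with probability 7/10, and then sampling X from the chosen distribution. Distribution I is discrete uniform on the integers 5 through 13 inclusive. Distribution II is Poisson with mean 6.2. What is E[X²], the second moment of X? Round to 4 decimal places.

57.5480

For each component E[X²] = Var + (mean)², giving I: 87.6667; II: 44.64.
Overall E[X²] = 0.3·87.6667 + 0.7·44.64 = 57.548.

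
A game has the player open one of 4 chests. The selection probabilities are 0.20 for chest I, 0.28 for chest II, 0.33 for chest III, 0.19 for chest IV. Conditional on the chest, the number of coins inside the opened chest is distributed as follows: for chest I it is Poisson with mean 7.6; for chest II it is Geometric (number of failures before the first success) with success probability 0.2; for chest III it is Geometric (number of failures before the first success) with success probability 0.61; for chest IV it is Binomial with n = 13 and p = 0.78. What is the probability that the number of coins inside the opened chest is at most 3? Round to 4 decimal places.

0.4988

Conditional on each chest, P(X ≤ 3): I: 0.0553713; II: 0.5904; III: 0.976866; IV: 3.89537e-05.
By total probability, P(X ≤ 3) = 0.2·0.0553713 + 0.28·0.5904 + 0.33·0.976866 + 0.19·3.89537e-05 = 0.498759.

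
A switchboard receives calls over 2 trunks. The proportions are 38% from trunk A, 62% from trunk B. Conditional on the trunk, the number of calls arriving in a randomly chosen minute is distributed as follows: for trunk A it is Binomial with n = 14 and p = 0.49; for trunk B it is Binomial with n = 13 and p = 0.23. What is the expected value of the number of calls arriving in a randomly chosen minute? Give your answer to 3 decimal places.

4.461

Component means — A: 6.86; B: 2.99.
E[X] = 0.38·6.86 + 0.62·2.99 = 4.4606.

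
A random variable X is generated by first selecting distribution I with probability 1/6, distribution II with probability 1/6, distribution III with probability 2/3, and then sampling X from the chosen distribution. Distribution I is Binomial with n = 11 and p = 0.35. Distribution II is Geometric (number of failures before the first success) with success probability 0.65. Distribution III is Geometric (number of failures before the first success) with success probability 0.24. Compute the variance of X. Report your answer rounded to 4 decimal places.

Per component, I: μ=3.85, E[X²]=17.325; II: μ=0.538462, E[X²]=1.11834; III: μ=3.16667, E[X²]=23.2222.
E[X] = 0.166667·3.85 + 0.166667·0.538462 + 0.666667·3.16667 = 2.84252.
E[X²] = 0.166667·17.325 + 0.166667·1.11834 + 0.666667·23.2222 = 18.5554.
Var(X) = E[X²] − (E[X])² = 18.5554 − 8.07993 = 10.4754.

10.4754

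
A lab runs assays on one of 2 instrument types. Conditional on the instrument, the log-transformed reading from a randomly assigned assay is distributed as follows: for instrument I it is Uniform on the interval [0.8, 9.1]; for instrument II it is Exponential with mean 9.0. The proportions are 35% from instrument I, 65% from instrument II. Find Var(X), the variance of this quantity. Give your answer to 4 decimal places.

58.3909

Per component, I: μ=4.95, E[X²]=30.2433; II: μ=9, E[X²]=162.
E[X] = 0.35·4.95 + 0.65·9 = 7.5825.
E[X²] = 0.35·30.2433 + 0.65·162 = 115.885.
Var(X) = E[X²] − (E[X])² = 115.885 − 57.4943 = 58.3909.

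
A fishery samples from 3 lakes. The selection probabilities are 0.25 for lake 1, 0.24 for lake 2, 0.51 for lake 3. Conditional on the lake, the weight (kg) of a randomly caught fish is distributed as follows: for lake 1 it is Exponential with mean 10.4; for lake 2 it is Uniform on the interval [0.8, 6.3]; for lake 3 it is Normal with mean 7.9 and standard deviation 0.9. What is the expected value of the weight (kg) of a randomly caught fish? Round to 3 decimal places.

7.481

Component means — 1: 10.4; 2: 3.55; 3: 7.9.
E[X] = 0.25·10.4 + 0.24·3.55 + 0.51·7.9 = 7.481.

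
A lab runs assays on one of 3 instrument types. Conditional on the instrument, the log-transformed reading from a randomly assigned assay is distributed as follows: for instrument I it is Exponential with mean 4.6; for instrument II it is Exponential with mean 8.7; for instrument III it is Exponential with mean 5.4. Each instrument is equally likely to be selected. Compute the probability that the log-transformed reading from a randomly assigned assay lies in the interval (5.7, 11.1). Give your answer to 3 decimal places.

0.220

Conditional on each instrument, P(5.7 < X < 11.1): I: 0.200094; II: 0.240162; III: 0.219977.
By total probability, P(5.7 < X < 11.1) = 0.333333·0.200094 + 0.333333·0.240162 + 0.333333·0.219977 = 0.220078.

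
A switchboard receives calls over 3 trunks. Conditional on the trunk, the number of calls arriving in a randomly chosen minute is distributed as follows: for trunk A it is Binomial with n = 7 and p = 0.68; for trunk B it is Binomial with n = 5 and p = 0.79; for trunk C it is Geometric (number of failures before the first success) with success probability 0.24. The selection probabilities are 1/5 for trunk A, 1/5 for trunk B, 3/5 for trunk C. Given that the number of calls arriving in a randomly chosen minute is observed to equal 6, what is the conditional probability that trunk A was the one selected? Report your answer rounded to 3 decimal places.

0.615

Likelihoods P(X=6 | ·): A: 0.221463; B: 0; C: 0.046248.
Posterior ∝ prior × likelihood. Numerator for A: 0.2·0.221463 = 0.0442926.
Normalizing constant: 0.2·0.221463 + 0.2·0 + 0.6·0.046248 = 0.0720414.
P(A | observation) = 0.0442926 / 0.0720414 = 0.614822.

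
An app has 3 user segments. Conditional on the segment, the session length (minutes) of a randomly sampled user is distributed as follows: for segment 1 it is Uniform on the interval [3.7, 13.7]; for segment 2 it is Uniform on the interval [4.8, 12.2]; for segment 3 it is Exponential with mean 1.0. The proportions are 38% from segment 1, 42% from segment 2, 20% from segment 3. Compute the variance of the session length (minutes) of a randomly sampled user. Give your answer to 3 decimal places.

Per component, 1: μ=8.7, E[X²]=84.0233; 2: μ=8.5, E[X²]=76.8133; 3: μ=1, E[X²]=2.
E[X] = 0.38·8.7 + 0.42·8.5 + 0.2·1 = 7.076.
E[X²] = 0.38·84.0233 + 0.42·76.8133 + 0.2·2 = 64.5905.
Var(X) = E[X²] − (E[X])² = 64.5905 − 50.0698 = 14.5207.

14.521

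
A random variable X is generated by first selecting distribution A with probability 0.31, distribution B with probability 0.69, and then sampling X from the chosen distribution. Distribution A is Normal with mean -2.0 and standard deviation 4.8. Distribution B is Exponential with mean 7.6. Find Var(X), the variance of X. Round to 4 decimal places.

Per component, A: μ=-2, E[X²]=27.04; B: μ=7.6, E[X²]=115.52.
E[X] = 0.31·-2 + 0.69·7.6 = 4.624.
E[X²] = 0.31·27.04 + 0.69·115.52 = 88.0912.
Var(X) = E[X²] − (E[X])² = 88.0912 − 21.3814 = 66.7098.

66.7098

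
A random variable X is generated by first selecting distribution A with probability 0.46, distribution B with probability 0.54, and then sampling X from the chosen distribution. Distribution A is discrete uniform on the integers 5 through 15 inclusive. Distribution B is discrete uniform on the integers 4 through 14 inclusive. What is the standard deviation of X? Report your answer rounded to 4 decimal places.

3.2013

Per component, A: μ=10, E[X²]=110; B: μ=9, E[X²]=91.
E[X] = 0.46·10 + 0.54·9 = 9.46.
E[X²] = 0.46·110 + 0.54·91 = 99.74.
Var(X) = E[X²] − (E[X])² = 99.74 − 89.4916 = 10.2484.
SD(X) = √10.2484 = 3.20131.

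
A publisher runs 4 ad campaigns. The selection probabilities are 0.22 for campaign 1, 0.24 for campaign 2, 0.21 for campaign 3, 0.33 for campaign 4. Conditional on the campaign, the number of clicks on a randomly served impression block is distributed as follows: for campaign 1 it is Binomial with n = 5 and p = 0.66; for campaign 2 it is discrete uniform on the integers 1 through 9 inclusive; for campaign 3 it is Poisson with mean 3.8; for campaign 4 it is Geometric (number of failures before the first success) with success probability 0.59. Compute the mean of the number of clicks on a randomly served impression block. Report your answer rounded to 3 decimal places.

Component means — 1: 3.3; 2: 5; 3: 3.8; 4: 0.694915.
E[X] = 0.22·3.3 + 0.24·5 + 0.21·3.8 + 0.33·0.694915 = 2.95332.

2.953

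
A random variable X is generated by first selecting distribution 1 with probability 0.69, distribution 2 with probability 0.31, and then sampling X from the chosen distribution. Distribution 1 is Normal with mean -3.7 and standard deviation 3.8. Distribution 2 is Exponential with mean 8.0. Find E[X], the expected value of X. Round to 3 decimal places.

-0.073

Component means — 1: -3.7; 2: 8.
E[X] = 0.69·-3.7 + 0.31·8 = -0.073.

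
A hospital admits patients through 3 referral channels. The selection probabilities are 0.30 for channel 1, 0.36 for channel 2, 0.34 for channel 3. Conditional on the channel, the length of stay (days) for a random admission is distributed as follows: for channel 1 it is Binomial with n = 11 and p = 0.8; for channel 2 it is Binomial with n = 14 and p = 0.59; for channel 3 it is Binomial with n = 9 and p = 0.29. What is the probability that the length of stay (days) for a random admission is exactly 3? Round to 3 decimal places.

Conditional on each channel, P(X = 3): 1: 0.000216269; 2: 0.00411415; 3: 0.262436.
By total probability, P(X = 3) = 0.3·0.000216269 + 0.36·0.00411415 + 0.34·0.262436 = 0.0907742.

0.091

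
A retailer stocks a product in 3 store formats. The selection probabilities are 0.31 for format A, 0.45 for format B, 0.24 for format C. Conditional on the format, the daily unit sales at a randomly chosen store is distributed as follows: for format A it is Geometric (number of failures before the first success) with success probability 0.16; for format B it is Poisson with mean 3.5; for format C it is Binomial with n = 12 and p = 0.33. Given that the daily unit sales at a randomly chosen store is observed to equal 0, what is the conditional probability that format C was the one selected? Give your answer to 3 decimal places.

0.030

Likelihoods P(X=0 | ·): A: 0.16; B: 0.0301974; C: 0.00818272.
Posterior ∝ prior × likelihood. Numerator for C: 0.24·0.00818272 = 0.00196385.
Normalizing constant: 0.31·0.16 + 0.45·0.0301974 + 0.24·0.00818272 = 0.0651527.
P(C | observation) = 0.00196385 / 0.0651527 = 0.0301423.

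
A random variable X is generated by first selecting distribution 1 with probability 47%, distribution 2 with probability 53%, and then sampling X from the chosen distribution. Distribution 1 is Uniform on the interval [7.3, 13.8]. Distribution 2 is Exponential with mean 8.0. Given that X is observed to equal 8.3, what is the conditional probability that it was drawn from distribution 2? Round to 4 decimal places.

Likelihoods f(8.3 | ·): 1: 0.153846; 2: 0.0442924.
Posterior ∝ prior × likelihood. Numerator for 2: 0.53·0.0442924 = 0.023475.
Normalizing constant: 0.47·0.153846 + 0.53·0.0442924 = 0.0957827.
P(2 | observation) = 0.023475 / 0.0957827 = 0.245086.

0.2451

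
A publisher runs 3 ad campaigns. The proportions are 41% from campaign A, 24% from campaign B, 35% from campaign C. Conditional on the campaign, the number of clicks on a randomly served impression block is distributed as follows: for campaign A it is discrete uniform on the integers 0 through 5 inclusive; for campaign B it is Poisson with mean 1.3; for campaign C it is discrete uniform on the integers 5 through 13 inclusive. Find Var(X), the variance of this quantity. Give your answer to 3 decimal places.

15.026

Per component, A: μ=2.5, E[X²]=9.16667; B: μ=1.3, E[X²]=2.99; C: μ=9, E[X²]=87.6667.
E[X] = 0.41·2.5 + 0.24·1.3 + 0.35·9 = 4.487.
E[X²] = 0.41·9.16667 + 0.24·2.99 + 0.35·87.6667 = 35.1593.
Var(X) = E[X²] − (E[X])² = 35.1593 − 20.1332 = 15.0261.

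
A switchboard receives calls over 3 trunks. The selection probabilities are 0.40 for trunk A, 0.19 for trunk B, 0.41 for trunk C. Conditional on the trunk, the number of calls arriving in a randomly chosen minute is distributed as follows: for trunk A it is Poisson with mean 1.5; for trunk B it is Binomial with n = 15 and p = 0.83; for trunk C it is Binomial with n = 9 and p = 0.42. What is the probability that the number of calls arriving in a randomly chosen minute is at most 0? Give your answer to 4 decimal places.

0.0923

Conditional on each trunk, P(X ≤ 0): A: 0.22313; B: 2.86242e-12; C: 0.00742766.
By total probability, P(X ≤ 0) = 0.4·0.22313 + 0.19·2.86242e-12 + 0.41·0.00742766 = 0.0922974.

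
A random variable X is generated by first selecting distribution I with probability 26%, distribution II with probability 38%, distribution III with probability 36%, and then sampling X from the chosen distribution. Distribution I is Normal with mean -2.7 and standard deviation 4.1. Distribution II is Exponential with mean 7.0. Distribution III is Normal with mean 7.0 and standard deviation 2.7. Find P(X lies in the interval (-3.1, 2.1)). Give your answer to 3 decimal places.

0.220

Conditional on each component, P(-3.1 < X < 2.1): I: 0.418006; II: 0.259182; III: 0.0346844.
By total probability, P(-3.1 < X < 2.1) = 0.26·0.418006 + 0.38·0.259182 + 0.36·0.0346844 = 0.219657.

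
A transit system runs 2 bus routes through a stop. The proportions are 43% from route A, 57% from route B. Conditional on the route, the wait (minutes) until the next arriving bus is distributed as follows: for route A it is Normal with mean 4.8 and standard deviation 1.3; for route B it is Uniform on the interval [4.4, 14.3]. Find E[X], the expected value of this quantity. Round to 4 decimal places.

Component means — A: 4.8; B: 9.35.
E[X] = 0.43·4.8 + 0.57·9.35 = 7.3935.

7.3935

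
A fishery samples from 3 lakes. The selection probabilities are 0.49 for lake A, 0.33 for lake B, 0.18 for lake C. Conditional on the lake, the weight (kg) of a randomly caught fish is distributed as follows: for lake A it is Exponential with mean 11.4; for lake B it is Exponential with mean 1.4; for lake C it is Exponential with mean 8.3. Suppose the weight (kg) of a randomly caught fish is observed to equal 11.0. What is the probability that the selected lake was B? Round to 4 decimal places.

Likelihoods f(11.0 | ·): A: 0.0334225; B: 0.000276413; C: 0.0320148.
Posterior ∝ prior × likelihood. Numerator for B: 0.33·0.000276413 = 9.12162e-05.
Normalizing constant: 0.49·0.0334225 + 0.33·0.000276413 + 0.18·0.0320148 = 0.0222309.
P(B | observation) = 9.12162e-05 / 0.0222309 = 0.00410313.

0.0041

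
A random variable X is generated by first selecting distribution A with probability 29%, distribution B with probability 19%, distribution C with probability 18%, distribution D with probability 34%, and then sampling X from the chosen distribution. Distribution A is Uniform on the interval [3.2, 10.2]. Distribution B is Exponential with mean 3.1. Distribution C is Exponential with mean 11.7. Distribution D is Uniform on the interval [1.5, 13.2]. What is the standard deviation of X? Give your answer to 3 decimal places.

6.200

Per component, A: μ=6.7, E[X²]=48.9733; B: μ=3.1, E[X²]=19.22; C: μ=11.7, E[X²]=273.78; D: μ=7.35, E[X²]=65.43.
E[X] = 0.29·6.7 + 0.19·3.1 + 0.18·11.7 + 0.34·7.35 = 7.137.
E[X²] = 0.29·48.9733 + 0.19·19.22 + 0.18·273.78 + 0.34·65.43 = 89.3807.
Var(X) = E[X²] − (E[X])² = 89.3807 − 50.9368 = 38.4439.
SD(X) = √38.4439 = 6.20031.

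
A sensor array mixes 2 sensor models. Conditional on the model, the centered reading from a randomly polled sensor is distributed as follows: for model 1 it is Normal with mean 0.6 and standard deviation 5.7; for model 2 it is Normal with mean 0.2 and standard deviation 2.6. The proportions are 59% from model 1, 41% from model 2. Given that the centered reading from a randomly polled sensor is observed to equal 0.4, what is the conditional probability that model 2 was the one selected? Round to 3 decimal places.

Likelihoods f(0.4 | ·): 1: 0.0699468; 2: 0.152986.
Posterior ∝ prior × likelihood. Numerator for 2: 0.41·0.152986 = 0.0627243.
Normalizing constant: 0.59·0.0699468 + 0.41·0.152986 = 0.103993.
P(2 | observation) = 0.0627243 / 0.103993 = 0.603159.

0.603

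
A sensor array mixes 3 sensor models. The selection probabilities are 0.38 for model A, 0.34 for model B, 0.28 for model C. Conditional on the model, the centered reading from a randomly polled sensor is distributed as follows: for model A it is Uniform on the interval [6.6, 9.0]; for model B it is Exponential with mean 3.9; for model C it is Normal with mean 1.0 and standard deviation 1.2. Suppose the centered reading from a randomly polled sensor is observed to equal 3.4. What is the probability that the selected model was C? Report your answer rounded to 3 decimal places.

0.257

Likelihoods f(3.4 | ·): A: 0; B: 0.107231; C: 0.0449925.
Posterior ∝ prior × likelihood. Numerator for C: 0.28·0.0449925 = 0.0125979.
Normalizing constant: 0.38·0 + 0.34·0.107231 + 0.28·0.0449925 = 0.0490564.
P(C | observation) = 0.0125979 / 0.0490564 = 0.256804.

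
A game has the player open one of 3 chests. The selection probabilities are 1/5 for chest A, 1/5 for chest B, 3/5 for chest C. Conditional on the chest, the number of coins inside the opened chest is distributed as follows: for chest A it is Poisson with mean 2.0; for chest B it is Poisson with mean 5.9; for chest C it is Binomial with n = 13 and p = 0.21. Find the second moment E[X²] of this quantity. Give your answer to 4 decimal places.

For each component E[X²] = Var + (mean)², giving A: 6; B: 40.71; C: 9.6096.
Overall E[X²] = 0.2·6 + 0.2·40.71 + 0.6·9.6096 = 15.1078.

15.1078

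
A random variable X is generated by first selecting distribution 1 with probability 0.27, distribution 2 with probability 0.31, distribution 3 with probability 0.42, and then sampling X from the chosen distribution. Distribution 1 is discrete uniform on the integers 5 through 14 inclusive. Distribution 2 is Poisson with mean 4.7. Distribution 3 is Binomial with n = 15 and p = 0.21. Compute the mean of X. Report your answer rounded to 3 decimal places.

5.345

Component means — 1: 9.5; 2: 4.7; 3: 3.15.
E[X] = 0.27·9.5 + 0.31·4.7 + 0.42·3.15 = 5.345.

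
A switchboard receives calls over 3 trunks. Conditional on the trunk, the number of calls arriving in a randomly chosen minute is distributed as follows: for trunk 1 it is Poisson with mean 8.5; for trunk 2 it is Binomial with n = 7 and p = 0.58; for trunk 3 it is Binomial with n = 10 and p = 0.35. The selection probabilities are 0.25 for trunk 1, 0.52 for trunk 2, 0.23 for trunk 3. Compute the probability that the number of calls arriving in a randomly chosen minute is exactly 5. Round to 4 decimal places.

0.1806

Conditional on each trunk, P(X = 5): 1: 0.0752333; 2: 0.243141; 3: 0.15357.
By total probability, P(X = 5) = 0.25·0.0752333 + 0.52·0.243141 + 0.23·0.15357 = 0.180563.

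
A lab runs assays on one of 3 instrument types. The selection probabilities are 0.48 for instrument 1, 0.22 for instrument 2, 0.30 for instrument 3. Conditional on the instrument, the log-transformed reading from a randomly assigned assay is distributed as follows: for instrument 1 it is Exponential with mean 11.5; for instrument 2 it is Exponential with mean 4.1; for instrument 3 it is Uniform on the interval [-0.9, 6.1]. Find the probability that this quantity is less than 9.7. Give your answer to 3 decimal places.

Conditional on each instrument, P(X < 9.7): 1: 0.569788; 2: 0.906131; 3: 1.
By total probability, P(X < 9.7) = 0.48·0.569788 + 0.22·0.906131 + 0.3·1 = 0.772847.

0.773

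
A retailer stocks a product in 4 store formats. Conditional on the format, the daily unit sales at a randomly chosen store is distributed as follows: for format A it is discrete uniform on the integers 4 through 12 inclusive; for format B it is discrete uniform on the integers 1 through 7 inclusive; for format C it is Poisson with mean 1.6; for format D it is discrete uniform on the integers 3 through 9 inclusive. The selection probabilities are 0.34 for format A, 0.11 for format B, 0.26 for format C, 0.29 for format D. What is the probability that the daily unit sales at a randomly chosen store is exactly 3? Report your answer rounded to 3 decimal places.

Conditional on each format, P(X = 3): A: 0; B: 0.142857; C: 0.137828; D: 0.142857.
By total probability, P(X = 3) = 0.34·0 + 0.11·0.142857 + 0.26·0.137828 + 0.29·0.142857 = 0.0929781.

0.093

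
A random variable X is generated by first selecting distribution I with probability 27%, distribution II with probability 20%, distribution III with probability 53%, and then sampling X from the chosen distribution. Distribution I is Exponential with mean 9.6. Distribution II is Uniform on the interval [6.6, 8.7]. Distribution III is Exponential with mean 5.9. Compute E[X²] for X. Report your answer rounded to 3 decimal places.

98.443

For each component E[X²] = Var + (mean)², giving I: 184.32; II: 58.89; III: 69.62.
Overall E[X²] = 0.27·184.32 + 0.2·58.89 + 0.53·69.62 = 98.443.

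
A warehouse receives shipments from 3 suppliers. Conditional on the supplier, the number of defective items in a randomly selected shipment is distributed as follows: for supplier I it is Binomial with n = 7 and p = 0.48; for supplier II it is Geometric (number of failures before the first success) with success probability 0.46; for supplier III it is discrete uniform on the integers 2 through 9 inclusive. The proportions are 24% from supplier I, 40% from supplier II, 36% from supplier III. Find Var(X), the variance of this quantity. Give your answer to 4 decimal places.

Per component, I: μ=3.36, E[X²]=13.0368; II: μ=1.17391, E[X²]=3.93006; III: μ=5.5, E[X²]=35.5.
E[X] = 0.24·3.36 + 0.4·1.17391 + 0.36·5.5 = 3.25597.
E[X²] = 0.24·13.0368 + 0.4·3.93006 + 0.36·35.5 = 17.4809.
Var(X) = E[X²] − (E[X])² = 17.4809 − 10.6013 = 6.87955.

6.8795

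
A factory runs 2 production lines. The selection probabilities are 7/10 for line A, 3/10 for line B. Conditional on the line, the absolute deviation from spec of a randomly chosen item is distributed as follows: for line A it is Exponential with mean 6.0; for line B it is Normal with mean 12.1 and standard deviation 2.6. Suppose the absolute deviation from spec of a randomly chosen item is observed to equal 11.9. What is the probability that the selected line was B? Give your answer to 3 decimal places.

Likelihoods f(11.9 | ·): A: 0.022935; B: 0.152986.
Posterior ∝ prior × likelihood. Numerator for B: 0.3·0.152986 = 0.0458958.
Normalizing constant: 0.7·0.022935 + 0.3·0.152986 = 0.0619503.
P(B | observation) = 0.0458958 / 0.0619503 = 0.740849.

0.741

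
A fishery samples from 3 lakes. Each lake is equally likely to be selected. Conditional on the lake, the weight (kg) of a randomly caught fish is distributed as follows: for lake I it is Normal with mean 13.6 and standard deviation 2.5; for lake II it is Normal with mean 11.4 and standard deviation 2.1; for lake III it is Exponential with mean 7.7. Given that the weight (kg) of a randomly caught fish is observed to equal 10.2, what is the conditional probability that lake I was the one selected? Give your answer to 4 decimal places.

Likelihoods f(10.2 | ·): I: 0.0632899; II: 0.161356; III: 0.0345311.
Posterior ∝ prior × likelihood. Numerator for I: 0.333333·0.0632899 = 0.0210966.
Normalizing constant: 0.333333·0.0632899 + 0.333333·0.161356 + 0.333333·0.0345311 = 0.0863924.
P(I | observation) = 0.0210966 / 0.0863924 = 0.244196.

0.2442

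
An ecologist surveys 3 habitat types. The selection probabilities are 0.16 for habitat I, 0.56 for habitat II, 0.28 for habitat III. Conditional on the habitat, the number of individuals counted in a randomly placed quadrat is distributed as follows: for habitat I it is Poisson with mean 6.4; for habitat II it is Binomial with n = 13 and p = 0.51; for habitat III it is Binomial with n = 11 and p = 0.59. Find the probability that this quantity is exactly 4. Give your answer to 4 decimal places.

Conditional on each habitat, P(X = 4): I: 0.116151; II: 0.0787683; III: 0.077877.
By total probability, P(X = 4) = 0.16·0.116151 + 0.56·0.0787683 + 0.28·0.077877 = 0.0845.

0.0845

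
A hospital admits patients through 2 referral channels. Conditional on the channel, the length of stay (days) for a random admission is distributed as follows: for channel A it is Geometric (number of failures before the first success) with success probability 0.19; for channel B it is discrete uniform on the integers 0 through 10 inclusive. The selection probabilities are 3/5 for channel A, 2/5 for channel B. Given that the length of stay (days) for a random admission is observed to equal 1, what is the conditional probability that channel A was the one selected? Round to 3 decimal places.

Likelihoods P(X=1 | ·): A: 0.1539; B: 0.0909091.
Posterior ∝ prior × likelihood. Numerator for A: 0.6·0.1539 = 0.09234.
Normalizing constant: 0.6·0.1539 + 0.4·0.0909091 = 0.128704.
P(A | observation) = 0.09234 / 0.128704 = 0.717462.

0.717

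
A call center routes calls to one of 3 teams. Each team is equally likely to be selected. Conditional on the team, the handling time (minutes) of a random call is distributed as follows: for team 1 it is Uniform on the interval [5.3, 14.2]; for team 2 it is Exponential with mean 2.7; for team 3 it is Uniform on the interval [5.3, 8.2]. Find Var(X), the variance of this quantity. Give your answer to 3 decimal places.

13.209

Per component, 1: μ=9.75, E[X²]=101.663; 2: μ=2.7, E[X²]=14.58; 3: μ=6.75, E[X²]=46.2633.
E[X] = 0.333333·9.75 + 0.333333·2.7 + 0.333333·6.75 = 6.4.
E[X²] = 0.333333·101.663 + 0.333333·14.58 + 0.333333·46.2633 = 54.1689.
Var(X) = E[X²] − (E[X])² = 54.1689 − 40.96 = 13.2089.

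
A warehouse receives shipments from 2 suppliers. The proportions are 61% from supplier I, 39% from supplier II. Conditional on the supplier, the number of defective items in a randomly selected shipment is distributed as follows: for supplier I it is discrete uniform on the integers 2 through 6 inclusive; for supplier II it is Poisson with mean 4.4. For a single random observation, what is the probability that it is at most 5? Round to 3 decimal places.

Conditional on each supplier, P(X ≤ 5): I: 0.8; II: 0.719912.
By total probability, P(X ≤ 5) = 0.61·0.8 + 0.39·0.719912 = 0.768765.

0.769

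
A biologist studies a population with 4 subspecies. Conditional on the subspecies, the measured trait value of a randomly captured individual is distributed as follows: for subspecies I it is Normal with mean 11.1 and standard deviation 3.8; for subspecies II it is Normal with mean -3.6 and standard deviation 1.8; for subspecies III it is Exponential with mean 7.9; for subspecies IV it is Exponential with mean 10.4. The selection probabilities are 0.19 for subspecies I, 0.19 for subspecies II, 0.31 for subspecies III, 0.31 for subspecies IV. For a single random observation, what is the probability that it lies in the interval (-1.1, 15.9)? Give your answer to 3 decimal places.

Conditional on each subspecies, P(-1.1 < X < 15.9): I: 0.896071; II: 0.0824333; III: 0.866367; IV: 0.783214.
By total probability, P(-1.1 < X < 15.9) = 0.19·0.896071 + 0.19·0.0824333 + 0.31·0.866367 + 0.31·0.783214 = 0.697286.

0.697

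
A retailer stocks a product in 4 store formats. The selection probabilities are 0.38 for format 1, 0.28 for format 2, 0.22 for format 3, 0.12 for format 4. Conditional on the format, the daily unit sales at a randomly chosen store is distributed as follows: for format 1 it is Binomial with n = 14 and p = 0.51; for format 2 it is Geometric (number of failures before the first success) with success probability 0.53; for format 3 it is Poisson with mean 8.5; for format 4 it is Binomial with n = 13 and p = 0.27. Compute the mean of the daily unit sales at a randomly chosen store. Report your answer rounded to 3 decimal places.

5.253

Component means — 1: 7.14; 2: 0.886792; 3: 8.5; 4: 3.51.
E[X] = 0.38·7.14 + 0.28·0.886792 + 0.22·8.5 + 0.12·3.51 = 5.2527.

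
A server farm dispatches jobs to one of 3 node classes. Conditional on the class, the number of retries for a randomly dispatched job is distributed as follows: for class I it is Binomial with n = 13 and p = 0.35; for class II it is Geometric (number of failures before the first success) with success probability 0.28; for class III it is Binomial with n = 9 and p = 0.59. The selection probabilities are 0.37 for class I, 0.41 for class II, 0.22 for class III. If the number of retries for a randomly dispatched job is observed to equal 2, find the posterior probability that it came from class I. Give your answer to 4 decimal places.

Likelihoods P(X=2 | ·): I: 0.0836137; II: 0.145152; III: 0.0244058.
Posterior ∝ prior × likelihood. Numerator for I: 0.37·0.0836137 = 0.0309371.
Normalizing constant: 0.37·0.0836137 + 0.41·0.145152 + 0.22·0.0244058 = 0.0958187.
P(I | observation) = 0.0309371 / 0.0958187 = 0.322871.

0.3229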